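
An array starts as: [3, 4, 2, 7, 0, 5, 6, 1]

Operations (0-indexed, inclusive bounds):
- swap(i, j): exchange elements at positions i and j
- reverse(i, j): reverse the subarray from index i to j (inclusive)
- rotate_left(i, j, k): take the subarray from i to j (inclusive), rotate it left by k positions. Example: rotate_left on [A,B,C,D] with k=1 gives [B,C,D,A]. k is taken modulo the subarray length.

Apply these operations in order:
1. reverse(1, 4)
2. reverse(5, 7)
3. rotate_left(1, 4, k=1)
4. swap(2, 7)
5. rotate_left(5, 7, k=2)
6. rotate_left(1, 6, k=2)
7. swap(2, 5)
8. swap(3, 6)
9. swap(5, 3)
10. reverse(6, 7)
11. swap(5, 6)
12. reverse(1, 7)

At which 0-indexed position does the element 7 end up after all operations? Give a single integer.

After 1 (reverse(1, 4)): [3, 0, 7, 2, 4, 5, 6, 1]
After 2 (reverse(5, 7)): [3, 0, 7, 2, 4, 1, 6, 5]
After 3 (rotate_left(1, 4, k=1)): [3, 7, 2, 4, 0, 1, 6, 5]
After 4 (swap(2, 7)): [3, 7, 5, 4, 0, 1, 6, 2]
After 5 (rotate_left(5, 7, k=2)): [3, 7, 5, 4, 0, 2, 1, 6]
After 6 (rotate_left(1, 6, k=2)): [3, 4, 0, 2, 1, 7, 5, 6]
After 7 (swap(2, 5)): [3, 4, 7, 2, 1, 0, 5, 6]
After 8 (swap(3, 6)): [3, 4, 7, 5, 1, 0, 2, 6]
After 9 (swap(5, 3)): [3, 4, 7, 0, 1, 5, 2, 6]
After 10 (reverse(6, 7)): [3, 4, 7, 0, 1, 5, 6, 2]
After 11 (swap(5, 6)): [3, 4, 7, 0, 1, 6, 5, 2]
After 12 (reverse(1, 7)): [3, 2, 5, 6, 1, 0, 7, 4]

Answer: 6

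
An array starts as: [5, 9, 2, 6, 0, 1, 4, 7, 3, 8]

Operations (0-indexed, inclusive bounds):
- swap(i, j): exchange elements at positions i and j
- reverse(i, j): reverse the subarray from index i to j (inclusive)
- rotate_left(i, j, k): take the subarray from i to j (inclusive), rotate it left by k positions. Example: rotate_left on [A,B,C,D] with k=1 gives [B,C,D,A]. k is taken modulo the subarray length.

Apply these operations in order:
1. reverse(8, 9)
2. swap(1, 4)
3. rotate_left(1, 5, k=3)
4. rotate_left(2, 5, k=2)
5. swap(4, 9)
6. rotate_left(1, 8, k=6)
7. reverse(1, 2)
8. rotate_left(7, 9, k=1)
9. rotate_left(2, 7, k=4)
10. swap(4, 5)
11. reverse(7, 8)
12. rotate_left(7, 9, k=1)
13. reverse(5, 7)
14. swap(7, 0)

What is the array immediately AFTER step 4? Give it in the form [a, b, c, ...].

After 1 (reverse(8, 9)): [5, 9, 2, 6, 0, 1, 4, 7, 8, 3]
After 2 (swap(1, 4)): [5, 0, 2, 6, 9, 1, 4, 7, 8, 3]
After 3 (rotate_left(1, 5, k=3)): [5, 9, 1, 0, 2, 6, 4, 7, 8, 3]
After 4 (rotate_left(2, 5, k=2)): [5, 9, 2, 6, 1, 0, 4, 7, 8, 3]

Answer: [5, 9, 2, 6, 1, 0, 4, 7, 8, 3]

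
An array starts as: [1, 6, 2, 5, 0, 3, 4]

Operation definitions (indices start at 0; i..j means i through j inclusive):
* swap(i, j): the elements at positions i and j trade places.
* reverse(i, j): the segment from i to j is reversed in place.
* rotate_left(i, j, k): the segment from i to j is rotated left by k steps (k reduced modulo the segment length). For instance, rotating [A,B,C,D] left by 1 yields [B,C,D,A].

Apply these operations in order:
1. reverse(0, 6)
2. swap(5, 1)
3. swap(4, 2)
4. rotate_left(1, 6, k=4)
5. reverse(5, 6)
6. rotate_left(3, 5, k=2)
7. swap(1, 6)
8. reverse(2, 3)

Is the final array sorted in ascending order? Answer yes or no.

After 1 (reverse(0, 6)): [4, 3, 0, 5, 2, 6, 1]
After 2 (swap(5, 1)): [4, 6, 0, 5, 2, 3, 1]
After 3 (swap(4, 2)): [4, 6, 2, 5, 0, 3, 1]
After 4 (rotate_left(1, 6, k=4)): [4, 3, 1, 6, 2, 5, 0]
After 5 (reverse(5, 6)): [4, 3, 1, 6, 2, 0, 5]
After 6 (rotate_left(3, 5, k=2)): [4, 3, 1, 0, 6, 2, 5]
After 7 (swap(1, 6)): [4, 5, 1, 0, 6, 2, 3]
After 8 (reverse(2, 3)): [4, 5, 0, 1, 6, 2, 3]

Answer: no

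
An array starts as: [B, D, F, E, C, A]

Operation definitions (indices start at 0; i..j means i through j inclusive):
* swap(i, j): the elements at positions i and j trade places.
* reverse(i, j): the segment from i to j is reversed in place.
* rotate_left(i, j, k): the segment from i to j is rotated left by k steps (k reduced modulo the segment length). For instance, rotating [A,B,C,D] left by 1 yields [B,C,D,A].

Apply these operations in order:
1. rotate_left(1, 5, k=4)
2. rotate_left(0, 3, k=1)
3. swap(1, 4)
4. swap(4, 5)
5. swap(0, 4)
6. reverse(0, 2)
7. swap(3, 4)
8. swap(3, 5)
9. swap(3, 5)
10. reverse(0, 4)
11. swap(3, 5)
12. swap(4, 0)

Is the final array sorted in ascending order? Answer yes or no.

Answer: no

Derivation:
After 1 (rotate_left(1, 5, k=4)): [B, A, D, F, E, C]
After 2 (rotate_left(0, 3, k=1)): [A, D, F, B, E, C]
After 3 (swap(1, 4)): [A, E, F, B, D, C]
After 4 (swap(4, 5)): [A, E, F, B, C, D]
After 5 (swap(0, 4)): [C, E, F, B, A, D]
After 6 (reverse(0, 2)): [F, E, C, B, A, D]
After 7 (swap(3, 4)): [F, E, C, A, B, D]
After 8 (swap(3, 5)): [F, E, C, D, B, A]
After 9 (swap(3, 5)): [F, E, C, A, B, D]
After 10 (reverse(0, 4)): [B, A, C, E, F, D]
After 11 (swap(3, 5)): [B, A, C, D, F, E]
After 12 (swap(4, 0)): [F, A, C, D, B, E]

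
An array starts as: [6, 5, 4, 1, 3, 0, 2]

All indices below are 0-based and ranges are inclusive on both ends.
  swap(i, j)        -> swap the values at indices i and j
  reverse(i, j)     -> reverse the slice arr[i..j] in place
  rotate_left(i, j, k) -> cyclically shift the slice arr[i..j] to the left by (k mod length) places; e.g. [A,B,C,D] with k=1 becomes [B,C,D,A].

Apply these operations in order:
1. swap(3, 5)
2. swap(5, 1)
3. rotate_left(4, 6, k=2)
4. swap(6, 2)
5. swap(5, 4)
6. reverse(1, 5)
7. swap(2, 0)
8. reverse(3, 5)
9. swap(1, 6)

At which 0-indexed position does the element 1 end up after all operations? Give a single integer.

After 1 (swap(3, 5)): [6, 5, 4, 0, 3, 1, 2]
After 2 (swap(5, 1)): [6, 1, 4, 0, 3, 5, 2]
After 3 (rotate_left(4, 6, k=2)): [6, 1, 4, 0, 2, 3, 5]
After 4 (swap(6, 2)): [6, 1, 5, 0, 2, 3, 4]
After 5 (swap(5, 4)): [6, 1, 5, 0, 3, 2, 4]
After 6 (reverse(1, 5)): [6, 2, 3, 0, 5, 1, 4]
After 7 (swap(2, 0)): [3, 2, 6, 0, 5, 1, 4]
After 8 (reverse(3, 5)): [3, 2, 6, 1, 5, 0, 4]
After 9 (swap(1, 6)): [3, 4, 6, 1, 5, 0, 2]

Answer: 3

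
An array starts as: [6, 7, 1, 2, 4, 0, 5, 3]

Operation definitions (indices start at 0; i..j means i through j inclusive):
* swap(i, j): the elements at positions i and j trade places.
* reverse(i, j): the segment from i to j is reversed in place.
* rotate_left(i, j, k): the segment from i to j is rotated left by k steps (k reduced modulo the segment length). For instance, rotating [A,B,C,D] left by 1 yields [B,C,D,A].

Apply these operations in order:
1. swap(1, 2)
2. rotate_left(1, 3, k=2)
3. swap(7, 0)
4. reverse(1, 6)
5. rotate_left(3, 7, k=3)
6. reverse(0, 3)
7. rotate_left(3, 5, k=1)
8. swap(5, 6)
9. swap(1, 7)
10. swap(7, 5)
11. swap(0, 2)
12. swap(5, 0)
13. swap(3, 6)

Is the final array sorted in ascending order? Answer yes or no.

Answer: yes

Derivation:
After 1 (swap(1, 2)): [6, 1, 7, 2, 4, 0, 5, 3]
After 2 (rotate_left(1, 3, k=2)): [6, 2, 1, 7, 4, 0, 5, 3]
After 3 (swap(7, 0)): [3, 2, 1, 7, 4, 0, 5, 6]
After 4 (reverse(1, 6)): [3, 5, 0, 4, 7, 1, 2, 6]
After 5 (rotate_left(3, 7, k=3)): [3, 5, 0, 2, 6, 4, 7, 1]
After 6 (reverse(0, 3)): [2, 0, 5, 3, 6, 4, 7, 1]
After 7 (rotate_left(3, 5, k=1)): [2, 0, 5, 6, 4, 3, 7, 1]
After 8 (swap(5, 6)): [2, 0, 5, 6, 4, 7, 3, 1]
After 9 (swap(1, 7)): [2, 1, 5, 6, 4, 7, 3, 0]
After 10 (swap(7, 5)): [2, 1, 5, 6, 4, 0, 3, 7]
After 11 (swap(0, 2)): [5, 1, 2, 6, 4, 0, 3, 7]
After 12 (swap(5, 0)): [0, 1, 2, 6, 4, 5, 3, 7]
After 13 (swap(3, 6)): [0, 1, 2, 3, 4, 5, 6, 7]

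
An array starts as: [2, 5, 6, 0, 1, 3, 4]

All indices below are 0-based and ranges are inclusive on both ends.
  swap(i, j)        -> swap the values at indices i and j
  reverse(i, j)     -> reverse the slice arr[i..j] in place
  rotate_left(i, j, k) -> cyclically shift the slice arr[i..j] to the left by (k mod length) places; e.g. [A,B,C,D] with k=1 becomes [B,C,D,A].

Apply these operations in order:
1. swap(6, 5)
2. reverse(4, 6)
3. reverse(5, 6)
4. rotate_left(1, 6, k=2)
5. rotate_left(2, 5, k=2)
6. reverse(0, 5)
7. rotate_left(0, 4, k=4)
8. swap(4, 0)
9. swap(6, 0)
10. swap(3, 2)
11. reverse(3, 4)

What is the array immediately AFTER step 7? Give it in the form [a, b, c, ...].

Answer: [0, 1, 3, 5, 4, 2, 6]

Derivation:
After 1 (swap(6, 5)): [2, 5, 6, 0, 1, 4, 3]
After 2 (reverse(4, 6)): [2, 5, 6, 0, 3, 4, 1]
After 3 (reverse(5, 6)): [2, 5, 6, 0, 3, 1, 4]
After 4 (rotate_left(1, 6, k=2)): [2, 0, 3, 1, 4, 5, 6]
After 5 (rotate_left(2, 5, k=2)): [2, 0, 4, 5, 3, 1, 6]
After 6 (reverse(0, 5)): [1, 3, 5, 4, 0, 2, 6]
After 7 (rotate_left(0, 4, k=4)): [0, 1, 3, 5, 4, 2, 6]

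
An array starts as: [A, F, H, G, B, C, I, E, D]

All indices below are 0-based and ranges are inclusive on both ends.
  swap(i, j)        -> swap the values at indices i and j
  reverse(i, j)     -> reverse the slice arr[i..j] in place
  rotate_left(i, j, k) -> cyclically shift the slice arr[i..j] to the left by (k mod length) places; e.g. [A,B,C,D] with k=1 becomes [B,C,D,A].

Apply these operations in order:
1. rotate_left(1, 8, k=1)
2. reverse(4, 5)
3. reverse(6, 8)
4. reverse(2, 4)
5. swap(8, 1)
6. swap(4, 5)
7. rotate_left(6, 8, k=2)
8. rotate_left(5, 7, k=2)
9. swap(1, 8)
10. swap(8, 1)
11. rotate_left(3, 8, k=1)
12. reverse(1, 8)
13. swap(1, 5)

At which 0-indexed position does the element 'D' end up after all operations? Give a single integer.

Answer: 2

Derivation:
After 1 (rotate_left(1, 8, k=1)): [A, H, G, B, C, I, E, D, F]
After 2 (reverse(4, 5)): [A, H, G, B, I, C, E, D, F]
After 3 (reverse(6, 8)): [A, H, G, B, I, C, F, D, E]
After 4 (reverse(2, 4)): [A, H, I, B, G, C, F, D, E]
After 5 (swap(8, 1)): [A, E, I, B, G, C, F, D, H]
After 6 (swap(4, 5)): [A, E, I, B, C, G, F, D, H]
After 7 (rotate_left(6, 8, k=2)): [A, E, I, B, C, G, H, F, D]
After 8 (rotate_left(5, 7, k=2)): [A, E, I, B, C, F, G, H, D]
After 9 (swap(1, 8)): [A, D, I, B, C, F, G, H, E]
After 10 (swap(8, 1)): [A, E, I, B, C, F, G, H, D]
After 11 (rotate_left(3, 8, k=1)): [A, E, I, C, F, G, H, D, B]
After 12 (reverse(1, 8)): [A, B, D, H, G, F, C, I, E]
After 13 (swap(1, 5)): [A, F, D, H, G, B, C, I, E]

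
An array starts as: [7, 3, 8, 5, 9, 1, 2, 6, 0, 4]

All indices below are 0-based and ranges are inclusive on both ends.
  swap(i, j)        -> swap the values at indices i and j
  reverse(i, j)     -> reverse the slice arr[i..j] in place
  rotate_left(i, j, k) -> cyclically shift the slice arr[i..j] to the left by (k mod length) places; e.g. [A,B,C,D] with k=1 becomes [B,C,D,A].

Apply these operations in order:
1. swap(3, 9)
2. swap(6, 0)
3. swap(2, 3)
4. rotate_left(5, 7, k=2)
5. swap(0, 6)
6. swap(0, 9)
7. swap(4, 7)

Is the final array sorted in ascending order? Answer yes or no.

Answer: no

Derivation:
After 1 (swap(3, 9)): [7, 3, 8, 4, 9, 1, 2, 6, 0, 5]
After 2 (swap(6, 0)): [2, 3, 8, 4, 9, 1, 7, 6, 0, 5]
After 3 (swap(2, 3)): [2, 3, 4, 8, 9, 1, 7, 6, 0, 5]
After 4 (rotate_left(5, 7, k=2)): [2, 3, 4, 8, 9, 6, 1, 7, 0, 5]
After 5 (swap(0, 6)): [1, 3, 4, 8, 9, 6, 2, 7, 0, 5]
After 6 (swap(0, 9)): [5, 3, 4, 8, 9, 6, 2, 7, 0, 1]
After 7 (swap(4, 7)): [5, 3, 4, 8, 7, 6, 2, 9, 0, 1]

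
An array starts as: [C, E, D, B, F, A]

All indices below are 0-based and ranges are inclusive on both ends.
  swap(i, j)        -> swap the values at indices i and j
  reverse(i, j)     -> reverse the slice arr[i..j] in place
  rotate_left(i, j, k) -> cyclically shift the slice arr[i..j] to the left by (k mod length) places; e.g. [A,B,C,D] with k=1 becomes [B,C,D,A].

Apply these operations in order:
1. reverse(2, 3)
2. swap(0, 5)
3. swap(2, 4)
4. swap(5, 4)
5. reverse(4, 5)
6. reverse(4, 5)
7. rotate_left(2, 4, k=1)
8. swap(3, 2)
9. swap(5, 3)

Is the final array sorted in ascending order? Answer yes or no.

After 1 (reverse(2, 3)): [C, E, B, D, F, A]
After 2 (swap(0, 5)): [A, E, B, D, F, C]
After 3 (swap(2, 4)): [A, E, F, D, B, C]
After 4 (swap(5, 4)): [A, E, F, D, C, B]
After 5 (reverse(4, 5)): [A, E, F, D, B, C]
After 6 (reverse(4, 5)): [A, E, F, D, C, B]
After 7 (rotate_left(2, 4, k=1)): [A, E, D, C, F, B]
After 8 (swap(3, 2)): [A, E, C, D, F, B]
After 9 (swap(5, 3)): [A, E, C, B, F, D]

Answer: no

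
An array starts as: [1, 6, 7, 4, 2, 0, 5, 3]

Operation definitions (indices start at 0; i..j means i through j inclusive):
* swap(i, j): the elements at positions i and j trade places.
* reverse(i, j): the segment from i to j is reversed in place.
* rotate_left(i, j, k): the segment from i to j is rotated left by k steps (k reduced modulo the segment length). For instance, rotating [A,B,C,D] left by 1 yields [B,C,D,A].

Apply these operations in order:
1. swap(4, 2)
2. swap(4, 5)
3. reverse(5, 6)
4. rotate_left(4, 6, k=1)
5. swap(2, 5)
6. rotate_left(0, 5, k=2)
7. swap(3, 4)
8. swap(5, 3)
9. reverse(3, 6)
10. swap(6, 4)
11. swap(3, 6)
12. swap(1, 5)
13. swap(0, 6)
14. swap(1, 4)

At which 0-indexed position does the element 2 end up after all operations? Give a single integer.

After 1 (swap(4, 2)): [1, 6, 2, 4, 7, 0, 5, 3]
After 2 (swap(4, 5)): [1, 6, 2, 4, 0, 7, 5, 3]
After 3 (reverse(5, 6)): [1, 6, 2, 4, 0, 5, 7, 3]
After 4 (rotate_left(4, 6, k=1)): [1, 6, 2, 4, 5, 7, 0, 3]
After 5 (swap(2, 5)): [1, 6, 7, 4, 5, 2, 0, 3]
After 6 (rotate_left(0, 5, k=2)): [7, 4, 5, 2, 1, 6, 0, 3]
After 7 (swap(3, 4)): [7, 4, 5, 1, 2, 6, 0, 3]
After 8 (swap(5, 3)): [7, 4, 5, 6, 2, 1, 0, 3]
After 9 (reverse(3, 6)): [7, 4, 5, 0, 1, 2, 6, 3]
After 10 (swap(6, 4)): [7, 4, 5, 0, 6, 2, 1, 3]
After 11 (swap(3, 6)): [7, 4, 5, 1, 6, 2, 0, 3]
After 12 (swap(1, 5)): [7, 2, 5, 1, 6, 4, 0, 3]
After 13 (swap(0, 6)): [0, 2, 5, 1, 6, 4, 7, 3]
After 14 (swap(1, 4)): [0, 6, 5, 1, 2, 4, 7, 3]

Answer: 4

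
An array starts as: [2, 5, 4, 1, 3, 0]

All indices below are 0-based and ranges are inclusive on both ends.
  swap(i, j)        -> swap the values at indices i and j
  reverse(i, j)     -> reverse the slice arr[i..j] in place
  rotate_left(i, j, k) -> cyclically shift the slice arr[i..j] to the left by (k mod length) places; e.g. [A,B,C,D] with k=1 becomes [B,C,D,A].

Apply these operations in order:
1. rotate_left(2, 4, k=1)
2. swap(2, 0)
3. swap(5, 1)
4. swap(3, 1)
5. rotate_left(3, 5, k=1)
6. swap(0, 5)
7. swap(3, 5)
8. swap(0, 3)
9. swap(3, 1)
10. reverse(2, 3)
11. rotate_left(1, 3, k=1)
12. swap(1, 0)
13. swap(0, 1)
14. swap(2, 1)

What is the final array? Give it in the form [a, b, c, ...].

Answer: [1, 2, 3, 0, 5, 4]

Derivation:
After 1 (rotate_left(2, 4, k=1)): [2, 5, 1, 3, 4, 0]
After 2 (swap(2, 0)): [1, 5, 2, 3, 4, 0]
After 3 (swap(5, 1)): [1, 0, 2, 3, 4, 5]
After 4 (swap(3, 1)): [1, 3, 2, 0, 4, 5]
After 5 (rotate_left(3, 5, k=1)): [1, 3, 2, 4, 5, 0]
After 6 (swap(0, 5)): [0, 3, 2, 4, 5, 1]
After 7 (swap(3, 5)): [0, 3, 2, 1, 5, 4]
After 8 (swap(0, 3)): [1, 3, 2, 0, 5, 4]
After 9 (swap(3, 1)): [1, 0, 2, 3, 5, 4]
After 10 (reverse(2, 3)): [1, 0, 3, 2, 5, 4]
After 11 (rotate_left(1, 3, k=1)): [1, 3, 2, 0, 5, 4]
After 12 (swap(1, 0)): [3, 1, 2, 0, 5, 4]
After 13 (swap(0, 1)): [1, 3, 2, 0, 5, 4]
After 14 (swap(2, 1)): [1, 2, 3, 0, 5, 4]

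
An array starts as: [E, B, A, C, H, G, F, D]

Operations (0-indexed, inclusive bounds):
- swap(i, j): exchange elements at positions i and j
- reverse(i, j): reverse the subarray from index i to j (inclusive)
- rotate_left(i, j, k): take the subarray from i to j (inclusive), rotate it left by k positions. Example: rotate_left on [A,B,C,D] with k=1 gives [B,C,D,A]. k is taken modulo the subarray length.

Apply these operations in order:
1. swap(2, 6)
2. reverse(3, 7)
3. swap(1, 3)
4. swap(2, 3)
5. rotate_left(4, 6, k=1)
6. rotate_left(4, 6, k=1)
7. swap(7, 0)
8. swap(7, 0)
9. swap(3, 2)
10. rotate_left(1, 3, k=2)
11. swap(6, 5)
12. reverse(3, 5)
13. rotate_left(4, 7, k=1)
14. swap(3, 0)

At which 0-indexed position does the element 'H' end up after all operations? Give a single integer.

Answer: 7

Derivation:
After 1 (swap(2, 6)): [E, B, F, C, H, G, A, D]
After 2 (reverse(3, 7)): [E, B, F, D, A, G, H, C]
After 3 (swap(1, 3)): [E, D, F, B, A, G, H, C]
After 4 (swap(2, 3)): [E, D, B, F, A, G, H, C]
After 5 (rotate_left(4, 6, k=1)): [E, D, B, F, G, H, A, C]
After 6 (rotate_left(4, 6, k=1)): [E, D, B, F, H, A, G, C]
After 7 (swap(7, 0)): [C, D, B, F, H, A, G, E]
After 8 (swap(7, 0)): [E, D, B, F, H, A, G, C]
After 9 (swap(3, 2)): [E, D, F, B, H, A, G, C]
After 10 (rotate_left(1, 3, k=2)): [E, B, D, F, H, A, G, C]
After 11 (swap(6, 5)): [E, B, D, F, H, G, A, C]
After 12 (reverse(3, 5)): [E, B, D, G, H, F, A, C]
After 13 (rotate_left(4, 7, k=1)): [E, B, D, G, F, A, C, H]
After 14 (swap(3, 0)): [G, B, D, E, F, A, C, H]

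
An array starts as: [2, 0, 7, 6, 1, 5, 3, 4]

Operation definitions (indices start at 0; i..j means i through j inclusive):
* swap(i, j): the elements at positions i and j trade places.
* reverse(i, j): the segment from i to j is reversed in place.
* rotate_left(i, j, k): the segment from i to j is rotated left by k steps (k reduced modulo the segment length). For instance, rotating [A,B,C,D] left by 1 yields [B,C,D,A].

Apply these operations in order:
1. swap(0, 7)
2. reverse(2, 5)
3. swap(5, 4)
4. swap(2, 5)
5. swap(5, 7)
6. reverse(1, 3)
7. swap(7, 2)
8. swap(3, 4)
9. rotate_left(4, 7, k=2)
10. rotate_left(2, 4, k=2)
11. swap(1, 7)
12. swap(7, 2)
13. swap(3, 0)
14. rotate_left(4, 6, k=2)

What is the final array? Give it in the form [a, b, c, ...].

After 1 (swap(0, 7)): [4, 0, 7, 6, 1, 5, 3, 2]
After 2 (reverse(2, 5)): [4, 0, 5, 1, 6, 7, 3, 2]
After 3 (swap(5, 4)): [4, 0, 5, 1, 7, 6, 3, 2]
After 4 (swap(2, 5)): [4, 0, 6, 1, 7, 5, 3, 2]
After 5 (swap(5, 7)): [4, 0, 6, 1, 7, 2, 3, 5]
After 6 (reverse(1, 3)): [4, 1, 6, 0, 7, 2, 3, 5]
After 7 (swap(7, 2)): [4, 1, 5, 0, 7, 2, 3, 6]
After 8 (swap(3, 4)): [4, 1, 5, 7, 0, 2, 3, 6]
After 9 (rotate_left(4, 7, k=2)): [4, 1, 5, 7, 3, 6, 0, 2]
After 10 (rotate_left(2, 4, k=2)): [4, 1, 3, 5, 7, 6, 0, 2]
After 11 (swap(1, 7)): [4, 2, 3, 5, 7, 6, 0, 1]
After 12 (swap(7, 2)): [4, 2, 1, 5, 7, 6, 0, 3]
After 13 (swap(3, 0)): [5, 2, 1, 4, 7, 6, 0, 3]
After 14 (rotate_left(4, 6, k=2)): [5, 2, 1, 4, 0, 7, 6, 3]

Answer: [5, 2, 1, 4, 0, 7, 6, 3]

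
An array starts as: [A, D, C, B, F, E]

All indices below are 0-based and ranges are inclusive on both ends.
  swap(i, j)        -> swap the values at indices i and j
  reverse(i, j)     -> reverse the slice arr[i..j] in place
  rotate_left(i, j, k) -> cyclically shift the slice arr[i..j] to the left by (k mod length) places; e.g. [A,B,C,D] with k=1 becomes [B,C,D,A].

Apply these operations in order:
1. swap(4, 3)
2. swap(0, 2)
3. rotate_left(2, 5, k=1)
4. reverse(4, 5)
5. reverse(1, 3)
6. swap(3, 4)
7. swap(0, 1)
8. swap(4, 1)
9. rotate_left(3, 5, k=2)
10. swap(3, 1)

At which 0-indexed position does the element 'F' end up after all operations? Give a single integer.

Answer: 2

Derivation:
After 1 (swap(4, 3)): [A, D, C, F, B, E]
After 2 (swap(0, 2)): [C, D, A, F, B, E]
After 3 (rotate_left(2, 5, k=1)): [C, D, F, B, E, A]
After 4 (reverse(4, 5)): [C, D, F, B, A, E]
After 5 (reverse(1, 3)): [C, B, F, D, A, E]
After 6 (swap(3, 4)): [C, B, F, A, D, E]
After 7 (swap(0, 1)): [B, C, F, A, D, E]
After 8 (swap(4, 1)): [B, D, F, A, C, E]
After 9 (rotate_left(3, 5, k=2)): [B, D, F, E, A, C]
After 10 (swap(3, 1)): [B, E, F, D, A, C]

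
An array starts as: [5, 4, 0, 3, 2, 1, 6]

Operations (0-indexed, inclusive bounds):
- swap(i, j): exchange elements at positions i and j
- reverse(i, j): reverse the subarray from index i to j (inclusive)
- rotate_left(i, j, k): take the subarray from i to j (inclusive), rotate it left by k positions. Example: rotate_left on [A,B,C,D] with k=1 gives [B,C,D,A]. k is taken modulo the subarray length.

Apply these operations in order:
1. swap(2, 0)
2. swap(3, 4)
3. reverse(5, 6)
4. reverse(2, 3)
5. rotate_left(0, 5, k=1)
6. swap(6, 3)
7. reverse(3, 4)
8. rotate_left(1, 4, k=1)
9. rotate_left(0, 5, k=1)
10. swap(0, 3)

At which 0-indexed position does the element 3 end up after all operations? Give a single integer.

Answer: 6

Derivation:
After 1 (swap(2, 0)): [0, 4, 5, 3, 2, 1, 6]
After 2 (swap(3, 4)): [0, 4, 5, 2, 3, 1, 6]
After 3 (reverse(5, 6)): [0, 4, 5, 2, 3, 6, 1]
After 4 (reverse(2, 3)): [0, 4, 2, 5, 3, 6, 1]
After 5 (rotate_left(0, 5, k=1)): [4, 2, 5, 3, 6, 0, 1]
After 6 (swap(6, 3)): [4, 2, 5, 1, 6, 0, 3]
After 7 (reverse(3, 4)): [4, 2, 5, 6, 1, 0, 3]
After 8 (rotate_left(1, 4, k=1)): [4, 5, 6, 1, 2, 0, 3]
After 9 (rotate_left(0, 5, k=1)): [5, 6, 1, 2, 0, 4, 3]
After 10 (swap(0, 3)): [2, 6, 1, 5, 0, 4, 3]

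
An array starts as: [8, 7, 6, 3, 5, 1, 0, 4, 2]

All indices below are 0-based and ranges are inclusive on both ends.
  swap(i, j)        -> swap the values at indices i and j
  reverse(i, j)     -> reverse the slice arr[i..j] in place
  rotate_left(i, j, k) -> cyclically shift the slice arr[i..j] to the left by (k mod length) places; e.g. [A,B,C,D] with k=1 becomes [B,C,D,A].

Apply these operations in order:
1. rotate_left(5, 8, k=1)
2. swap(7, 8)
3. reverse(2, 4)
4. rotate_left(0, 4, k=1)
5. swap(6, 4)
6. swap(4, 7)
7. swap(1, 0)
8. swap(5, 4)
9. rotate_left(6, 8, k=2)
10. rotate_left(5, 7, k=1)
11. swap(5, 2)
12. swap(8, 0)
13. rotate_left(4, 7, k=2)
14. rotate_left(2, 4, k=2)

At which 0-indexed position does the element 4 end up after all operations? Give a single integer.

After 1 (rotate_left(5, 8, k=1)): [8, 7, 6, 3, 5, 0, 4, 2, 1]
After 2 (swap(7, 8)): [8, 7, 6, 3, 5, 0, 4, 1, 2]
After 3 (reverse(2, 4)): [8, 7, 5, 3, 6, 0, 4, 1, 2]
After 4 (rotate_left(0, 4, k=1)): [7, 5, 3, 6, 8, 0, 4, 1, 2]
After 5 (swap(6, 4)): [7, 5, 3, 6, 4, 0, 8, 1, 2]
After 6 (swap(4, 7)): [7, 5, 3, 6, 1, 0, 8, 4, 2]
After 7 (swap(1, 0)): [5, 7, 3, 6, 1, 0, 8, 4, 2]
After 8 (swap(5, 4)): [5, 7, 3, 6, 0, 1, 8, 4, 2]
After 9 (rotate_left(6, 8, k=2)): [5, 7, 3, 6, 0, 1, 2, 8, 4]
After 10 (rotate_left(5, 7, k=1)): [5, 7, 3, 6, 0, 2, 8, 1, 4]
After 11 (swap(5, 2)): [5, 7, 2, 6, 0, 3, 8, 1, 4]
After 12 (swap(8, 0)): [4, 7, 2, 6, 0, 3, 8, 1, 5]
After 13 (rotate_left(4, 7, k=2)): [4, 7, 2, 6, 8, 1, 0, 3, 5]
After 14 (rotate_left(2, 4, k=2)): [4, 7, 8, 2, 6, 1, 0, 3, 5]

Answer: 0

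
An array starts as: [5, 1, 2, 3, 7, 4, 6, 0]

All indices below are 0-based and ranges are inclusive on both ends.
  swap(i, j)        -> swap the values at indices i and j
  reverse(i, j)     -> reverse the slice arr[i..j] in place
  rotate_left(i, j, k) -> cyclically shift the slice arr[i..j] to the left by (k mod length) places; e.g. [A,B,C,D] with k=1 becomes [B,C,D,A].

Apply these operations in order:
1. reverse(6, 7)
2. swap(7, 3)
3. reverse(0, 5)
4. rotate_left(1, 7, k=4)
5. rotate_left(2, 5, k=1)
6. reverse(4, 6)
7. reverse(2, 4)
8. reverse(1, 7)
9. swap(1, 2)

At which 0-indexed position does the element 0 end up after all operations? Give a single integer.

Answer: 3

Derivation:
After 1 (reverse(6, 7)): [5, 1, 2, 3, 7, 4, 0, 6]
After 2 (swap(7, 3)): [5, 1, 2, 6, 7, 4, 0, 3]
After 3 (reverse(0, 5)): [4, 7, 6, 2, 1, 5, 0, 3]
After 4 (rotate_left(1, 7, k=4)): [4, 5, 0, 3, 7, 6, 2, 1]
After 5 (rotate_left(2, 5, k=1)): [4, 5, 3, 7, 6, 0, 2, 1]
After 6 (reverse(4, 6)): [4, 5, 3, 7, 2, 0, 6, 1]
After 7 (reverse(2, 4)): [4, 5, 2, 7, 3, 0, 6, 1]
After 8 (reverse(1, 7)): [4, 1, 6, 0, 3, 7, 2, 5]
After 9 (swap(1, 2)): [4, 6, 1, 0, 3, 7, 2, 5]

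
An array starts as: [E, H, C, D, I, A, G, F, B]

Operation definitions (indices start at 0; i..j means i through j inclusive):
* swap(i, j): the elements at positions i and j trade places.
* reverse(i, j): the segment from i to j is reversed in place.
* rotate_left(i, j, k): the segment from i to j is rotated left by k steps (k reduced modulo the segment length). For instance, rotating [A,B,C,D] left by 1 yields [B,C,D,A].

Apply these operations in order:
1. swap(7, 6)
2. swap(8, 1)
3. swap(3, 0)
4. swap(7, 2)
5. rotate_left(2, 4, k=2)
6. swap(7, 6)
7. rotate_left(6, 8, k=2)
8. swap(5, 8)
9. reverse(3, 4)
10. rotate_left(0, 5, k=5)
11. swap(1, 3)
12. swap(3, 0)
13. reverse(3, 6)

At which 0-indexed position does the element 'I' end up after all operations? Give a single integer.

Answer: 1

Derivation:
After 1 (swap(7, 6)): [E, H, C, D, I, A, F, G, B]
After 2 (swap(8, 1)): [E, B, C, D, I, A, F, G, H]
After 3 (swap(3, 0)): [D, B, C, E, I, A, F, G, H]
After 4 (swap(7, 2)): [D, B, G, E, I, A, F, C, H]
After 5 (rotate_left(2, 4, k=2)): [D, B, I, G, E, A, F, C, H]
After 6 (swap(7, 6)): [D, B, I, G, E, A, C, F, H]
After 7 (rotate_left(6, 8, k=2)): [D, B, I, G, E, A, H, C, F]
After 8 (swap(5, 8)): [D, B, I, G, E, F, H, C, A]
After 9 (reverse(3, 4)): [D, B, I, E, G, F, H, C, A]
After 10 (rotate_left(0, 5, k=5)): [F, D, B, I, E, G, H, C, A]
After 11 (swap(1, 3)): [F, I, B, D, E, G, H, C, A]
After 12 (swap(3, 0)): [D, I, B, F, E, G, H, C, A]
After 13 (reverse(3, 6)): [D, I, B, H, G, E, F, C, A]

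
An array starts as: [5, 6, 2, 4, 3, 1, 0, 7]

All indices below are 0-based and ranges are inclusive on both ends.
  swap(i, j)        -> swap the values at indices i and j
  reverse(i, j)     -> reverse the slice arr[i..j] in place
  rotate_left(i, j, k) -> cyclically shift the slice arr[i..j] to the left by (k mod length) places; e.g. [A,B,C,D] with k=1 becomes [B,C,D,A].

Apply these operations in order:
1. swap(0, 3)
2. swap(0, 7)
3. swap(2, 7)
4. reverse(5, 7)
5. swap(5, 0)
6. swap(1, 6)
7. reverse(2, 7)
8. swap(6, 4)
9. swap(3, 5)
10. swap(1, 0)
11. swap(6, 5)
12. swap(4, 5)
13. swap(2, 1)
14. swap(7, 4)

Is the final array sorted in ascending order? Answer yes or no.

Answer: yes

Derivation:
After 1 (swap(0, 3)): [4, 6, 2, 5, 3, 1, 0, 7]
After 2 (swap(0, 7)): [7, 6, 2, 5, 3, 1, 0, 4]
After 3 (swap(2, 7)): [7, 6, 4, 5, 3, 1, 0, 2]
After 4 (reverse(5, 7)): [7, 6, 4, 5, 3, 2, 0, 1]
After 5 (swap(5, 0)): [2, 6, 4, 5, 3, 7, 0, 1]
After 6 (swap(1, 6)): [2, 0, 4, 5, 3, 7, 6, 1]
After 7 (reverse(2, 7)): [2, 0, 1, 6, 7, 3, 5, 4]
After 8 (swap(6, 4)): [2, 0, 1, 6, 5, 3, 7, 4]
After 9 (swap(3, 5)): [2, 0, 1, 3, 5, 6, 7, 4]
After 10 (swap(1, 0)): [0, 2, 1, 3, 5, 6, 7, 4]
After 11 (swap(6, 5)): [0, 2, 1, 3, 5, 7, 6, 4]
After 12 (swap(4, 5)): [0, 2, 1, 3, 7, 5, 6, 4]
After 13 (swap(2, 1)): [0, 1, 2, 3, 7, 5, 6, 4]
After 14 (swap(7, 4)): [0, 1, 2, 3, 4, 5, 6, 7]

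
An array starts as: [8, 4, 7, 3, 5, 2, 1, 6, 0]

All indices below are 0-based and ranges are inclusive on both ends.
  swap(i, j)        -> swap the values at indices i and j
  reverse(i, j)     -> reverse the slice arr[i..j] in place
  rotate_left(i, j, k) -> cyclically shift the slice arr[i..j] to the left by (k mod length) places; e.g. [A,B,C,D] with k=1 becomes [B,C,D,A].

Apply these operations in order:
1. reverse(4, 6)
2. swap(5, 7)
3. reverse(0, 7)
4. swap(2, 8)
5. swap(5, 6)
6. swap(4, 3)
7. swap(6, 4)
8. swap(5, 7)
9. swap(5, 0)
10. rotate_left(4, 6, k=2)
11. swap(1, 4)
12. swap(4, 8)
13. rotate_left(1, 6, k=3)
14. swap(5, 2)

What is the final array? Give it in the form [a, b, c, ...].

Answer: [8, 6, 0, 2, 1, 7, 3, 4, 5]

Derivation:
After 1 (reverse(4, 6)): [8, 4, 7, 3, 1, 2, 5, 6, 0]
After 2 (swap(5, 7)): [8, 4, 7, 3, 1, 6, 5, 2, 0]
After 3 (reverse(0, 7)): [2, 5, 6, 1, 3, 7, 4, 8, 0]
After 4 (swap(2, 8)): [2, 5, 0, 1, 3, 7, 4, 8, 6]
After 5 (swap(5, 6)): [2, 5, 0, 1, 3, 4, 7, 8, 6]
After 6 (swap(4, 3)): [2, 5, 0, 3, 1, 4, 7, 8, 6]
After 7 (swap(6, 4)): [2, 5, 0, 3, 7, 4, 1, 8, 6]
After 8 (swap(5, 7)): [2, 5, 0, 3, 7, 8, 1, 4, 6]
After 9 (swap(5, 0)): [8, 5, 0, 3, 7, 2, 1, 4, 6]
After 10 (rotate_left(4, 6, k=2)): [8, 5, 0, 3, 1, 7, 2, 4, 6]
After 11 (swap(1, 4)): [8, 1, 0, 3, 5, 7, 2, 4, 6]
After 12 (swap(4, 8)): [8, 1, 0, 3, 6, 7, 2, 4, 5]
After 13 (rotate_left(1, 6, k=3)): [8, 6, 7, 2, 1, 0, 3, 4, 5]
After 14 (swap(5, 2)): [8, 6, 0, 2, 1, 7, 3, 4, 5]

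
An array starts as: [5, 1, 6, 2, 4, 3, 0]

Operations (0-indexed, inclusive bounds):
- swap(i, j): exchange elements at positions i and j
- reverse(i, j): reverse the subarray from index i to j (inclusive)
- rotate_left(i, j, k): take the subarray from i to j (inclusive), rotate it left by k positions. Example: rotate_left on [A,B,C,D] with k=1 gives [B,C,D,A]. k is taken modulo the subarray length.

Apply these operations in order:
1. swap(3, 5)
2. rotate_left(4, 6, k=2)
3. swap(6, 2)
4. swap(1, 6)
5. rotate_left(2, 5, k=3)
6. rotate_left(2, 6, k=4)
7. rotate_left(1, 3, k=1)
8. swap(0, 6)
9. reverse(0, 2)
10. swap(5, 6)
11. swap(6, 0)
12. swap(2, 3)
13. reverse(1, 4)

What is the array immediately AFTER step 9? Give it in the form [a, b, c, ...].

Answer: [4, 1, 0, 6, 2, 3, 5]

Derivation:
After 1 (swap(3, 5)): [5, 1, 6, 3, 4, 2, 0]
After 2 (rotate_left(4, 6, k=2)): [5, 1, 6, 3, 0, 4, 2]
After 3 (swap(6, 2)): [5, 1, 2, 3, 0, 4, 6]
After 4 (swap(1, 6)): [5, 6, 2, 3, 0, 4, 1]
After 5 (rotate_left(2, 5, k=3)): [5, 6, 4, 2, 3, 0, 1]
After 6 (rotate_left(2, 6, k=4)): [5, 6, 1, 4, 2, 3, 0]
After 7 (rotate_left(1, 3, k=1)): [5, 1, 4, 6, 2, 3, 0]
After 8 (swap(0, 6)): [0, 1, 4, 6, 2, 3, 5]
After 9 (reverse(0, 2)): [4, 1, 0, 6, 2, 3, 5]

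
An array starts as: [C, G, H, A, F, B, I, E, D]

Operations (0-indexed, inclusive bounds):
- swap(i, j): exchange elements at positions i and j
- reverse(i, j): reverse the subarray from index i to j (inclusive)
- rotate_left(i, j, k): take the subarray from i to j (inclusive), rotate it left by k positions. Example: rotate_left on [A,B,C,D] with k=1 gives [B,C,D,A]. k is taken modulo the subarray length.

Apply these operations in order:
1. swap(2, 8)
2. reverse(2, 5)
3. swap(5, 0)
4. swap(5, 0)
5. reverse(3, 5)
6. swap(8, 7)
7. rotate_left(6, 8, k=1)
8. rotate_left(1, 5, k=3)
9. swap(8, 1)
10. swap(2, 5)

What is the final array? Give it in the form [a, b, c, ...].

Answer: [C, I, D, G, B, F, H, E, A]

Derivation:
After 1 (swap(2, 8)): [C, G, D, A, F, B, I, E, H]
After 2 (reverse(2, 5)): [C, G, B, F, A, D, I, E, H]
After 3 (swap(5, 0)): [D, G, B, F, A, C, I, E, H]
After 4 (swap(5, 0)): [C, G, B, F, A, D, I, E, H]
After 5 (reverse(3, 5)): [C, G, B, D, A, F, I, E, H]
After 6 (swap(8, 7)): [C, G, B, D, A, F, I, H, E]
After 7 (rotate_left(6, 8, k=1)): [C, G, B, D, A, F, H, E, I]
After 8 (rotate_left(1, 5, k=3)): [C, A, F, G, B, D, H, E, I]
After 9 (swap(8, 1)): [C, I, F, G, B, D, H, E, A]
After 10 (swap(2, 5)): [C, I, D, G, B, F, H, E, A]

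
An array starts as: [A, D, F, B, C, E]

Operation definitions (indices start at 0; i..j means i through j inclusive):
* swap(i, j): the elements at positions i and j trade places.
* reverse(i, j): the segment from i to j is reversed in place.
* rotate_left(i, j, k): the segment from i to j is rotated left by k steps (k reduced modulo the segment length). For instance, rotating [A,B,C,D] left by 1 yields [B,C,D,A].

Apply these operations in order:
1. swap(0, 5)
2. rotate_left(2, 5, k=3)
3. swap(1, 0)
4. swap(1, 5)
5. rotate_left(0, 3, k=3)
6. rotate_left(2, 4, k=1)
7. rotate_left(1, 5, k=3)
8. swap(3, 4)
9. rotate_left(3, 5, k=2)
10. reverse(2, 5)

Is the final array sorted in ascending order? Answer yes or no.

Answer: no

Derivation:
After 1 (swap(0, 5)): [E, D, F, B, C, A]
After 2 (rotate_left(2, 5, k=3)): [E, D, A, F, B, C]
After 3 (swap(1, 0)): [D, E, A, F, B, C]
After 4 (swap(1, 5)): [D, C, A, F, B, E]
After 5 (rotate_left(0, 3, k=3)): [F, D, C, A, B, E]
After 6 (rotate_left(2, 4, k=1)): [F, D, A, B, C, E]
After 7 (rotate_left(1, 5, k=3)): [F, C, E, D, A, B]
After 8 (swap(3, 4)): [F, C, E, A, D, B]
After 9 (rotate_left(3, 5, k=2)): [F, C, E, B, A, D]
After 10 (reverse(2, 5)): [F, C, D, A, B, E]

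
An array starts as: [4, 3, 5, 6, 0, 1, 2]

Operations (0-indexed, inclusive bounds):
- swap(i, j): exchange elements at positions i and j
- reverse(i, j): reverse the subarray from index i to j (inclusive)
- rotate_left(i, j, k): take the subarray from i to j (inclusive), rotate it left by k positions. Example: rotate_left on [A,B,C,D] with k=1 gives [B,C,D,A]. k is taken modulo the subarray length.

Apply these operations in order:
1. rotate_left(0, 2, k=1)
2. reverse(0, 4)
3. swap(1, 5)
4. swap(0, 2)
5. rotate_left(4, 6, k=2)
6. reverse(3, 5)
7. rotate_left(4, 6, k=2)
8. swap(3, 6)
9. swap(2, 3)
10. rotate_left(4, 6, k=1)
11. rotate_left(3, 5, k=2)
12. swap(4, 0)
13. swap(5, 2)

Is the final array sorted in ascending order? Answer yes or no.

Answer: yes

Derivation:
After 1 (rotate_left(0, 2, k=1)): [3, 5, 4, 6, 0, 1, 2]
After 2 (reverse(0, 4)): [0, 6, 4, 5, 3, 1, 2]
After 3 (swap(1, 5)): [0, 1, 4, 5, 3, 6, 2]
After 4 (swap(0, 2)): [4, 1, 0, 5, 3, 6, 2]
After 5 (rotate_left(4, 6, k=2)): [4, 1, 0, 5, 2, 3, 6]
After 6 (reverse(3, 5)): [4, 1, 0, 3, 2, 5, 6]
After 7 (rotate_left(4, 6, k=2)): [4, 1, 0, 3, 6, 2, 5]
After 8 (swap(3, 6)): [4, 1, 0, 5, 6, 2, 3]
After 9 (swap(2, 3)): [4, 1, 5, 0, 6, 2, 3]
After 10 (rotate_left(4, 6, k=1)): [4, 1, 5, 0, 2, 3, 6]
After 11 (rotate_left(3, 5, k=2)): [4, 1, 5, 3, 0, 2, 6]
After 12 (swap(4, 0)): [0, 1, 5, 3, 4, 2, 6]
After 13 (swap(5, 2)): [0, 1, 2, 3, 4, 5, 6]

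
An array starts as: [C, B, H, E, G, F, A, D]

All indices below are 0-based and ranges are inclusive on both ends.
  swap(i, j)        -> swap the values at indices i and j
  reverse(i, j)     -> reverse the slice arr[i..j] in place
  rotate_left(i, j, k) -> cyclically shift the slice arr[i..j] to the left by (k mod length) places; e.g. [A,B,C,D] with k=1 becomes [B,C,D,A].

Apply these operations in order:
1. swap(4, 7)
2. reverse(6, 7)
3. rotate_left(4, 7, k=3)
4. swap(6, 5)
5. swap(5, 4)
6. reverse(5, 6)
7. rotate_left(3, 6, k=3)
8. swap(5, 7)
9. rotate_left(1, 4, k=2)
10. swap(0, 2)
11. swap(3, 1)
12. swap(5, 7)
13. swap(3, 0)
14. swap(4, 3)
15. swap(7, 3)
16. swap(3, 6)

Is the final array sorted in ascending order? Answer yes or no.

After 1 (swap(4, 7)): [C, B, H, E, D, F, A, G]
After 2 (reverse(6, 7)): [C, B, H, E, D, F, G, A]
After 3 (rotate_left(4, 7, k=3)): [C, B, H, E, A, D, F, G]
After 4 (swap(6, 5)): [C, B, H, E, A, F, D, G]
After 5 (swap(5, 4)): [C, B, H, E, F, A, D, G]
After 6 (reverse(5, 6)): [C, B, H, E, F, D, A, G]
After 7 (rotate_left(3, 6, k=3)): [C, B, H, A, E, F, D, G]
After 8 (swap(5, 7)): [C, B, H, A, E, G, D, F]
After 9 (rotate_left(1, 4, k=2)): [C, A, E, B, H, G, D, F]
After 10 (swap(0, 2)): [E, A, C, B, H, G, D, F]
After 11 (swap(3, 1)): [E, B, C, A, H, G, D, F]
After 12 (swap(5, 7)): [E, B, C, A, H, F, D, G]
After 13 (swap(3, 0)): [A, B, C, E, H, F, D, G]
After 14 (swap(4, 3)): [A, B, C, H, E, F, D, G]
After 15 (swap(7, 3)): [A, B, C, G, E, F, D, H]
After 16 (swap(3, 6)): [A, B, C, D, E, F, G, H]

Answer: yes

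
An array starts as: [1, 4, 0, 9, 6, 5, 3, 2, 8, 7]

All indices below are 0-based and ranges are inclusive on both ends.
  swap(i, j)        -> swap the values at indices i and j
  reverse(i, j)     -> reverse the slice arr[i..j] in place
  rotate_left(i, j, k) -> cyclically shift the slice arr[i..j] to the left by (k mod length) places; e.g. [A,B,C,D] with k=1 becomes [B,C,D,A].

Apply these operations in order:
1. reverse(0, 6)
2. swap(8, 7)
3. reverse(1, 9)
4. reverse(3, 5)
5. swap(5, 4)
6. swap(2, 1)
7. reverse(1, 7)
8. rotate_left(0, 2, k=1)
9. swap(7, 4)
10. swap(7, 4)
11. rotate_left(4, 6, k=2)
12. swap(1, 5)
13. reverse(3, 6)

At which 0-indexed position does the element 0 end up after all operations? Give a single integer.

Answer: 4

Derivation:
After 1 (reverse(0, 6)): [3, 5, 6, 9, 0, 4, 1, 2, 8, 7]
After 2 (swap(8, 7)): [3, 5, 6, 9, 0, 4, 1, 8, 2, 7]
After 3 (reverse(1, 9)): [3, 7, 2, 8, 1, 4, 0, 9, 6, 5]
After 4 (reverse(3, 5)): [3, 7, 2, 4, 1, 8, 0, 9, 6, 5]
After 5 (swap(5, 4)): [3, 7, 2, 4, 8, 1, 0, 9, 6, 5]
After 6 (swap(2, 1)): [3, 2, 7, 4, 8, 1, 0, 9, 6, 5]
After 7 (reverse(1, 7)): [3, 9, 0, 1, 8, 4, 7, 2, 6, 5]
After 8 (rotate_left(0, 2, k=1)): [9, 0, 3, 1, 8, 4, 7, 2, 6, 5]
After 9 (swap(7, 4)): [9, 0, 3, 1, 2, 4, 7, 8, 6, 5]
After 10 (swap(7, 4)): [9, 0, 3, 1, 8, 4, 7, 2, 6, 5]
After 11 (rotate_left(4, 6, k=2)): [9, 0, 3, 1, 7, 8, 4, 2, 6, 5]
After 12 (swap(1, 5)): [9, 8, 3, 1, 7, 0, 4, 2, 6, 5]
After 13 (reverse(3, 6)): [9, 8, 3, 4, 0, 7, 1, 2, 6, 5]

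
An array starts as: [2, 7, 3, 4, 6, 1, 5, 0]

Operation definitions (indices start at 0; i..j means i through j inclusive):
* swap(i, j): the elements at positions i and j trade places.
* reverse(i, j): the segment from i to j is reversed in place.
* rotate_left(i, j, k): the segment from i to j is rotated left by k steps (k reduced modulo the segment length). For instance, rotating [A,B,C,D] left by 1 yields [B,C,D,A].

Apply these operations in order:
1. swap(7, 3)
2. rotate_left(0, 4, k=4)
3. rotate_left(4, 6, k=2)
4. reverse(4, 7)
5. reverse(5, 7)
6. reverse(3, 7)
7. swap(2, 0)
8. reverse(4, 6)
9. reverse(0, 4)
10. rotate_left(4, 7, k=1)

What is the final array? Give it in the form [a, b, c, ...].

After 1 (swap(7, 3)): [2, 7, 3, 0, 6, 1, 5, 4]
After 2 (rotate_left(0, 4, k=4)): [6, 2, 7, 3, 0, 1, 5, 4]
After 3 (rotate_left(4, 6, k=2)): [6, 2, 7, 3, 5, 0, 1, 4]
After 4 (reverse(4, 7)): [6, 2, 7, 3, 4, 1, 0, 5]
After 5 (reverse(5, 7)): [6, 2, 7, 3, 4, 5, 0, 1]
After 6 (reverse(3, 7)): [6, 2, 7, 1, 0, 5, 4, 3]
After 7 (swap(2, 0)): [7, 2, 6, 1, 0, 5, 4, 3]
After 8 (reverse(4, 6)): [7, 2, 6, 1, 4, 5, 0, 3]
After 9 (reverse(0, 4)): [4, 1, 6, 2, 7, 5, 0, 3]
After 10 (rotate_left(4, 7, k=1)): [4, 1, 6, 2, 5, 0, 3, 7]

Answer: [4, 1, 6, 2, 5, 0, 3, 7]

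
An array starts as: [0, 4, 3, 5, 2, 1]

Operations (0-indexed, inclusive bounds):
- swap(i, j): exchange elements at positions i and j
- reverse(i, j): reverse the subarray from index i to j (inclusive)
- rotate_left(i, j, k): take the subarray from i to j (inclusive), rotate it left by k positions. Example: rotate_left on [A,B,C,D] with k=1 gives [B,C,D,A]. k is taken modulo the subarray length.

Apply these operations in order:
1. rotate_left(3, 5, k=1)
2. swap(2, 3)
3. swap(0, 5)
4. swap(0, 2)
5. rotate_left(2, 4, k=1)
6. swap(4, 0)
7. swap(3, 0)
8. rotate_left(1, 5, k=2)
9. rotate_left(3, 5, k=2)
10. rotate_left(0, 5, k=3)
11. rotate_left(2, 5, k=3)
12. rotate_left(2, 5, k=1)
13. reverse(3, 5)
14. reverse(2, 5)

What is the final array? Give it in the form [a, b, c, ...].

Answer: [3, 0, 1, 5, 2, 4]

Derivation:
After 1 (rotate_left(3, 5, k=1)): [0, 4, 3, 2, 1, 5]
After 2 (swap(2, 3)): [0, 4, 2, 3, 1, 5]
After 3 (swap(0, 5)): [5, 4, 2, 3, 1, 0]
After 4 (swap(0, 2)): [2, 4, 5, 3, 1, 0]
After 5 (rotate_left(2, 4, k=1)): [2, 4, 3, 1, 5, 0]
After 6 (swap(4, 0)): [5, 4, 3, 1, 2, 0]
After 7 (swap(3, 0)): [1, 4, 3, 5, 2, 0]
After 8 (rotate_left(1, 5, k=2)): [1, 5, 2, 0, 4, 3]
After 9 (rotate_left(3, 5, k=2)): [1, 5, 2, 3, 0, 4]
After 10 (rotate_left(0, 5, k=3)): [3, 0, 4, 1, 5, 2]
After 11 (rotate_left(2, 5, k=3)): [3, 0, 2, 4, 1, 5]
After 12 (rotate_left(2, 5, k=1)): [3, 0, 4, 1, 5, 2]
After 13 (reverse(3, 5)): [3, 0, 4, 2, 5, 1]
After 14 (reverse(2, 5)): [3, 0, 1, 5, 2, 4]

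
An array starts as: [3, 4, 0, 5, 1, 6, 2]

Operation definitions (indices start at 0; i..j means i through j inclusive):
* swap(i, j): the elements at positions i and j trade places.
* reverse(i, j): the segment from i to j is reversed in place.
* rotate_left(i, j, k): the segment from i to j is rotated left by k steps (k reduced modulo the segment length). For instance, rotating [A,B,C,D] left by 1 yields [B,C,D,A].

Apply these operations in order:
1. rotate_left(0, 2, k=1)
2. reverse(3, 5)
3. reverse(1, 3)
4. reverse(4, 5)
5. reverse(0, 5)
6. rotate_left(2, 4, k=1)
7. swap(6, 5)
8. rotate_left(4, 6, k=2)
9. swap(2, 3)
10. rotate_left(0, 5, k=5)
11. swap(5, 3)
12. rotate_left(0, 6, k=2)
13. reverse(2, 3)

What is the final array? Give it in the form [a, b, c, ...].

Answer: [5, 4, 6, 3, 2, 0, 1]

Derivation:
After 1 (rotate_left(0, 2, k=1)): [4, 0, 3, 5, 1, 6, 2]
After 2 (reverse(3, 5)): [4, 0, 3, 6, 1, 5, 2]
After 3 (reverse(1, 3)): [4, 6, 3, 0, 1, 5, 2]
After 4 (reverse(4, 5)): [4, 6, 3, 0, 5, 1, 2]
After 5 (reverse(0, 5)): [1, 5, 0, 3, 6, 4, 2]
After 6 (rotate_left(2, 4, k=1)): [1, 5, 3, 6, 0, 4, 2]
After 7 (swap(6, 5)): [1, 5, 3, 6, 0, 2, 4]
After 8 (rotate_left(4, 6, k=2)): [1, 5, 3, 6, 4, 0, 2]
After 9 (swap(2, 3)): [1, 5, 6, 3, 4, 0, 2]
After 10 (rotate_left(0, 5, k=5)): [0, 1, 5, 6, 3, 4, 2]
After 11 (swap(5, 3)): [0, 1, 5, 4, 3, 6, 2]
After 12 (rotate_left(0, 6, k=2)): [5, 4, 3, 6, 2, 0, 1]
After 13 (reverse(2, 3)): [5, 4, 6, 3, 2, 0, 1]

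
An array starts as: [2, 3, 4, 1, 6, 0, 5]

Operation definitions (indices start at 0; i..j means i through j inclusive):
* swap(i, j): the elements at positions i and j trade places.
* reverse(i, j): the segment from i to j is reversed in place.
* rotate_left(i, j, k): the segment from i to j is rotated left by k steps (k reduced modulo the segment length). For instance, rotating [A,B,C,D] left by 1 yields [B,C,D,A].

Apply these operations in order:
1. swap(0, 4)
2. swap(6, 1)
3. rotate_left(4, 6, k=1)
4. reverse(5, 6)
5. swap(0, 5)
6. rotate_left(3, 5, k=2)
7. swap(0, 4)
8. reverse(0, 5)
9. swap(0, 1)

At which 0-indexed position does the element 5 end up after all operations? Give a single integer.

Answer: 4

Derivation:
After 1 (swap(0, 4)): [6, 3, 4, 1, 2, 0, 5]
After 2 (swap(6, 1)): [6, 5, 4, 1, 2, 0, 3]
After 3 (rotate_left(4, 6, k=1)): [6, 5, 4, 1, 0, 3, 2]
After 4 (reverse(5, 6)): [6, 5, 4, 1, 0, 2, 3]
After 5 (swap(0, 5)): [2, 5, 4, 1, 0, 6, 3]
After 6 (rotate_left(3, 5, k=2)): [2, 5, 4, 6, 1, 0, 3]
After 7 (swap(0, 4)): [1, 5, 4, 6, 2, 0, 3]
After 8 (reverse(0, 5)): [0, 2, 6, 4, 5, 1, 3]
After 9 (swap(0, 1)): [2, 0, 6, 4, 5, 1, 3]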